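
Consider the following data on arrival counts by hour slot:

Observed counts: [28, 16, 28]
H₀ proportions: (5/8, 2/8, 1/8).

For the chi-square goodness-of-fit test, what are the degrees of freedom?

df = k − 1 = 3 − 1 = 2

degrees of freedom = 2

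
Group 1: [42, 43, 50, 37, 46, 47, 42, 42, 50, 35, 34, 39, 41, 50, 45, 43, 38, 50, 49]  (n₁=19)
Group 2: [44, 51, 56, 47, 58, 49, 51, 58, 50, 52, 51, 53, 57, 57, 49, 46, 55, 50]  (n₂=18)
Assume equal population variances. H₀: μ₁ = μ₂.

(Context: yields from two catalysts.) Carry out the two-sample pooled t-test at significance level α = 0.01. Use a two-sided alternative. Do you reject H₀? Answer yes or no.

reject H₀: yes

x̄₁=43.316, s₁=5.207, n₁=19
x̄₂=51.889, s₂=4.213, n₂=18
s_p² = [18·5.207² + 17·4.213²]/35 = 22.5681
SE = √(s_p²·(1/19+1/18)) = 1.5626
t = (43.316−51.889)/1.5626 = -5.4866
df = 35
p-value (two-sided) = 0.00000
At α=0.01: p < α → reject H₀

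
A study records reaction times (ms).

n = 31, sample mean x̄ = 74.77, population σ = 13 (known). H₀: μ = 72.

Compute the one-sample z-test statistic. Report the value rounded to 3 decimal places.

SE = σ/√n = 13/√31 = 2.3349
z = (x̄−μ₀)/SE = (74.77−72)/2.3349 = 1.1864

test statistic = 1.186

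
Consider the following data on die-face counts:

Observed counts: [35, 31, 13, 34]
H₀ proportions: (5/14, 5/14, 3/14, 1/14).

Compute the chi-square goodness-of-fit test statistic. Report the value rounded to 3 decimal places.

n = 113; E_i = n·p_i = [40.36, 40.36, 24.21, 8.07]
χ² = (35−40.36)²/40.36 + (31−40.36)²/40.36 + (13−24.21)²/24.21 + (34−8.07)²/8.07 = 91.3670
df = 3

test statistic = 91.367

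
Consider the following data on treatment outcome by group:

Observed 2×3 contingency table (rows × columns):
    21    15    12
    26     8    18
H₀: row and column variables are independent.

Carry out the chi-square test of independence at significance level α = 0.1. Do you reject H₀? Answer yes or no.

Row totals [48, 52], col totals [47, 23, 30], n=100
χ² = (21−22.56)²/22.56 + (15−11.04)²/11.04 + (12−14.40)²/14.40 + (26−24.44)²/24.44 + (8−11.96)²/11.96 + (18−15.60)²/15.60 = 3.7083
df = 2
p-value (upper-tail) = 0.15659
At α=0.1: p ≥ α → fail to reject H₀

reject H₀: no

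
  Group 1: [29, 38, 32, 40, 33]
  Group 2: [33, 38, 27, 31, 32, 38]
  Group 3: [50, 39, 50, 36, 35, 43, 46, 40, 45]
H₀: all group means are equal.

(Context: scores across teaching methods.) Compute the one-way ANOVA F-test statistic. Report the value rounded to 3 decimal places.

test statistic = 8.089

Group means [34.40, 33.17, 42.67], grand mean 37.750
SSB = Σnᵢ(x̄ᵢ−x̄)² = 399.717; SSW = ΣΣ(x−x̄ᵢ)² = 420.033
MSB = 399.717/2 = 199.8583; MSW = 420.033/17 = 24.7078
F = MSB/MSW = 8.0889
df = (2, 17)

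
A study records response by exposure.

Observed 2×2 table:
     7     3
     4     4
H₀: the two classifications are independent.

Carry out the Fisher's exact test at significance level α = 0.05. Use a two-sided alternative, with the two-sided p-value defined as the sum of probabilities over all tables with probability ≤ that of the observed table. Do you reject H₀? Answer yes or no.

reject H₀: no

Margins: r₁=10, r₂=8, c₁=11, c₂=7, n=18
p_obs = C(10,7)·C(8,4)/C(18,11); sum pmf over tables with pmf ≤ p_obs
p-value (two-sided) = 0.63047
At α=0.05: p ≥ α → fail to reject H₀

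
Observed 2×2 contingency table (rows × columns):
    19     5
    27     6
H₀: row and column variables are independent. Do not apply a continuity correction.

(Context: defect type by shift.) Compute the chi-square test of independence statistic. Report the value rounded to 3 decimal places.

test statistic = 0.063

Row totals [24, 33], col totals [46, 11], n=57
χ² = (19−19.37)²/19.37 + (5−4.63)²/4.63 + (27−26.63)²/26.63 + (6−6.37)²/6.37 = 0.0627
df = 1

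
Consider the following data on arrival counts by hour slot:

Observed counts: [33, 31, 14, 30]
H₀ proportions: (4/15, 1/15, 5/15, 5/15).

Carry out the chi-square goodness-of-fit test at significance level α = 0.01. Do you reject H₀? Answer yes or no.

n = 108; E_i = n·p_i = [28.80, 7.20, 36.00, 36.00]
χ² = (33−28.80)²/28.80 + (31−7.20)²/7.20 + (14−36.00)²/36.00 + (30−36.00)²/36.00 = 93.7292
df = 3
p-value (upper-tail) = 0.00000
At α=0.01: p < α → reject H₀

reject H₀: yes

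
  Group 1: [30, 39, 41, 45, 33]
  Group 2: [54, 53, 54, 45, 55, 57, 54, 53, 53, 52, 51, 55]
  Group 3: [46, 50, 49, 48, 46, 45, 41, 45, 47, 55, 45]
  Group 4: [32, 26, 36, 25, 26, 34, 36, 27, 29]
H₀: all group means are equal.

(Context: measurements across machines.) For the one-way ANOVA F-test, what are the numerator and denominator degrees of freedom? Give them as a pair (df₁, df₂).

degrees of freedom = [3, 33]

k = 4 groups, N = 37 total
df = (k−1, N−k) = (4−1, 37−4) = (3, 33)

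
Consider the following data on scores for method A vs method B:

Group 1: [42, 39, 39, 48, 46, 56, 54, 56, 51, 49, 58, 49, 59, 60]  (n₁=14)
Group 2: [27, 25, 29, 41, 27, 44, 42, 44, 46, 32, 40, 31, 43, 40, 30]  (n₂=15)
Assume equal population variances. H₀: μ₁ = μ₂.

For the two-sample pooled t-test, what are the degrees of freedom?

df = n₁ + n₂ − 2 = 14 + 15 − 2 = 27

degrees of freedom = 27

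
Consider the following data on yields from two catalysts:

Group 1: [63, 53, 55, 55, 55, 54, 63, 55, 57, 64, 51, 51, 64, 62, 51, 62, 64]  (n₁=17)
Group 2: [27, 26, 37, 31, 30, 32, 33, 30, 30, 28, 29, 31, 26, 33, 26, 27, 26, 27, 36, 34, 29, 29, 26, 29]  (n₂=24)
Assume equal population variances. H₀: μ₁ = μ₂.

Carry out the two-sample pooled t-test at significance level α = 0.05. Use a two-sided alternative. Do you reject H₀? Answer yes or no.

reject H₀: yes

x̄₁=57.588, s₁=5.075, n₁=17
x̄₂=29.667, s₂=3.212, n₂=24
s_p² = [16·5.075² + 23·3.212²]/39 = 16.6526
SE = √(s_p²·(1/17+1/24)) = 1.2936
t = (57.588−29.667)/1.2936 = 21.5843
df = 39
p-value (two-sided) = 0.00000
At α=0.05: p < α → reject H₀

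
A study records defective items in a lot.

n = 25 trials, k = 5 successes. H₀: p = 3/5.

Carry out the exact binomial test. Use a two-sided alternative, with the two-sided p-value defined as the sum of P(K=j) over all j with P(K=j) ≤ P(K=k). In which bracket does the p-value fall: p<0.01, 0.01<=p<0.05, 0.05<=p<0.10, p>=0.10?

p-value bracket: p<0.01

Exact binomial: n=25, k=5, p₀=3/5=0.6000
P(X=j) = C(n,j)·p₀^j·(1−p₀)^(n−j); p = Σ P(X=j) over j with P(X=j) ≤ P(X=5)
p-value (two-sided) = 0.00006
→ bracket: p<0.01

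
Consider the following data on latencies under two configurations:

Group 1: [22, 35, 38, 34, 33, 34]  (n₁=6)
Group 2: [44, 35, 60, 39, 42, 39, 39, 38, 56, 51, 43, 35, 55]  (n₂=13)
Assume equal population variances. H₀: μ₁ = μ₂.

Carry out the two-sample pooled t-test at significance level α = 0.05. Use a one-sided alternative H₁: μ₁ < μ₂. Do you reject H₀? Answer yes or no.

x̄₁=32.667, s₁=5.502, n₁=6
x̄₂=44.308, s₂=8.400, n₂=13
s_p² = [5·5.502² + 12·8.400²]/17 = 58.7119
SE = √(s_p²·(1/6+1/13)) = 3.7817
t = (32.667−44.308)/3.7817 = -3.0782
df = 17
p-value (one-sided, H₁ less) = 0.00341
At α=0.05: p < α → reject H₀

reject H₀: yes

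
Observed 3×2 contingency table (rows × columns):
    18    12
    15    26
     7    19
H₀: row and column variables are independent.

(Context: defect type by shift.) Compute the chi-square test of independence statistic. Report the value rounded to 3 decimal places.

Row totals [30, 41, 26], col totals [40, 57], n=97
χ² = (18−12.37)²/12.37 + (12−17.63)²/17.63 + (15−16.91)²/16.91 + (26−24.09)²/24.09 + (7−10.72)²/10.72 + (19−15.28)²/15.28 = 6.9229
df = 2

test statistic = 6.923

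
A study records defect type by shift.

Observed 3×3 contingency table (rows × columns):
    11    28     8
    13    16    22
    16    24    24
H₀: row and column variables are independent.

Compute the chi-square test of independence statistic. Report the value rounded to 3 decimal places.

test statistic = 10.742

Row totals [47, 51, 64], col totals [40, 68, 54], n=162
χ² = (11−11.60)²/11.60 + (28−19.73)²/19.73 + (8−15.67)²/15.67 + (13−12.59)²/12.59 + (16−21.41)²/21.41 + (22−17.00)²/17.00 + (16−15.80)²/15.80 + (24−26.86)²/26.86 + (24−21.33)²/21.33 = 10.7422
df = 4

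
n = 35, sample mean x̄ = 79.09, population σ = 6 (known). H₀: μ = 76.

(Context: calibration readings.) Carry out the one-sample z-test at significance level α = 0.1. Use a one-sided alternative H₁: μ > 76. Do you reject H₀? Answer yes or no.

reject H₀: yes

SE = σ/√n = 6/√35 = 1.0142
z = (x̄−μ₀)/SE = (79.09−76)/1.0142 = 3.0468
p-value (one-sided, H₁ greater) = 0.00116
At α=0.1: p < α → reject H₀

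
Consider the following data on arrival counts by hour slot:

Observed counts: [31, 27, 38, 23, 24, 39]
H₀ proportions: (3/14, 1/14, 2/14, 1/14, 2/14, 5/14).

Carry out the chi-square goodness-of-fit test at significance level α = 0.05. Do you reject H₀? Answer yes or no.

n = 182; E_i = n·p_i = [39.00, 13.00, 26.00, 13.00, 26.00, 65.00]
χ² = (31−39.00)²/39.00 + (27−13.00)²/13.00 + (38−26.00)²/26.00 + (23−13.00)²/13.00 + (24−26.00)²/26.00 + (39−65.00)²/65.00 = 40.5026
df = 5
p-value (upper-tail) = 0.00000
At α=0.05: p < α → reject H₀

reject H₀: yes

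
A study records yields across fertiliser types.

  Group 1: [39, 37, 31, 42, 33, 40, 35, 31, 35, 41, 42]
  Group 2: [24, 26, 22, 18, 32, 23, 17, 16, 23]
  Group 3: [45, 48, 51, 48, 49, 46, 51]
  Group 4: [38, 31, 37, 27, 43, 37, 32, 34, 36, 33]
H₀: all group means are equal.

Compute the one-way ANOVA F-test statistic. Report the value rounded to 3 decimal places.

test statistic = 51.591

Group means [36.91, 22.33, 48.29, 34.80], grand mean 34.946
SSB = Σnᵢ(x̄ᵢ−x̄)² = 2719.954; SSW = ΣΣ(x−x̄ᵢ)² = 579.938
MSB = 2719.954/3 = 906.6514; MSW = 579.938/33 = 17.5739
F = MSB/MSW = 51.5909
df = (3, 33)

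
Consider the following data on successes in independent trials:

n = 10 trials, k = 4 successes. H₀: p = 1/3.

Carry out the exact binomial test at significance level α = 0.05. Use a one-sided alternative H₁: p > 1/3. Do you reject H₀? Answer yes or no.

Exact binomial: n=10, k=4, p₀=1/3=0.3333
P(X≥4) from Σ C(n,i)·p₀^i·(1−p₀)^(n−i)
p-value (one-sided, H₁ greater) = 0.44074
At α=0.05: p ≥ α → fail to reject H₀

reject H₀: no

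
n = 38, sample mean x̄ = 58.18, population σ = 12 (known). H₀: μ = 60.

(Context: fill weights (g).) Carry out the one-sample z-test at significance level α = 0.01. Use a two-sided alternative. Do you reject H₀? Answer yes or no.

SE = σ/√n = 12/√38 = 1.9467
z = (x̄−μ₀)/SE = (58.18−60)/1.9467 = -0.9349
p-value (two-sided) = 0.34982
At α=0.01: p ≥ α → fail to reject H₀

reject H₀: no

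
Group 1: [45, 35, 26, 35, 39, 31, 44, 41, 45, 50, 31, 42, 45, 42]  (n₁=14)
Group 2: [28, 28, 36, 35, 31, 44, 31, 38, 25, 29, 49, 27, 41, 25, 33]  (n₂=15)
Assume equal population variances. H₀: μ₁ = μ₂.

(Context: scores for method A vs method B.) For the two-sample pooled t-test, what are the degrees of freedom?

degrees of freedom = 27

df = n₁ + n₂ − 2 = 14 + 15 − 2 = 27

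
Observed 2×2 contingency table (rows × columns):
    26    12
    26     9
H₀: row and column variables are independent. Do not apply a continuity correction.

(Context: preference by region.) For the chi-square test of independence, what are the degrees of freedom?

df = (r−1)(c−1) = (2−1)·(2−1) = 1

degrees of freedom = 1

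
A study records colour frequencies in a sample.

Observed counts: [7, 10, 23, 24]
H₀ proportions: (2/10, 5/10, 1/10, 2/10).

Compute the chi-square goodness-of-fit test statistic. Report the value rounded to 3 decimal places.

n = 64; E_i = n·p_i = [12.80, 32.00, 6.40, 12.80]
χ² = (7−12.80)²/12.80 + (10−32.00)²/32.00 + (23−6.40)²/6.40 + (24−12.80)²/12.80 = 70.6094
df = 3

test statistic = 70.609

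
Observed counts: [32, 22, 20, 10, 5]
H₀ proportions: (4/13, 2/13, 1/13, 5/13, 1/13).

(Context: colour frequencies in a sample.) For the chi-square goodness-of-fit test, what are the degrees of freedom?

degrees of freedom = 4

df = k − 1 = 5 − 1 = 4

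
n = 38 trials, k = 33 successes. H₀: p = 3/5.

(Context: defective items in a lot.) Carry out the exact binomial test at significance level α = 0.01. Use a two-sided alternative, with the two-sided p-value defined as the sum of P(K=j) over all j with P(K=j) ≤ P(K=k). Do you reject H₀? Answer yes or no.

Exact binomial: n=38, k=33, p₀=3/5=0.6000
P(X=j) = C(n,j)·p₀^j·(1−p₀)^(n−j); p = Σ P(X=j) over j with P(X=j) ≤ P(X=33)
p-value (two-sided) = 0.00042
At α=0.01: p < α → reject H₀

reject H₀: yes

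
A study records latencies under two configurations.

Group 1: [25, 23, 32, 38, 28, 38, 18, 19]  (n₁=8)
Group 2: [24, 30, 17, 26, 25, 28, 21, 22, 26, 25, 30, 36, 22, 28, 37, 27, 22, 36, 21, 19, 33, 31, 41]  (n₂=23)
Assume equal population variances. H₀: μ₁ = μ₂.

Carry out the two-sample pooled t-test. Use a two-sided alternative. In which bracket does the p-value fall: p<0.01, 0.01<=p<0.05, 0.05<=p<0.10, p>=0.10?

x̄₁=27.625, s₁=7.836, n₁=8
x̄₂=27.261, s₂=6.247, n₂=23
s_p² = [7·7.836² + 22·6.247²]/29 = 44.4245
SE = √(s_p²·(1/8+1/23)) = 2.7358
t = (27.625−27.261)/2.7358 = 0.1331
df = 29
p-value (two-sided) = 0.89503
→ bracket: p>=0.10

p-value bracket: p>=0.10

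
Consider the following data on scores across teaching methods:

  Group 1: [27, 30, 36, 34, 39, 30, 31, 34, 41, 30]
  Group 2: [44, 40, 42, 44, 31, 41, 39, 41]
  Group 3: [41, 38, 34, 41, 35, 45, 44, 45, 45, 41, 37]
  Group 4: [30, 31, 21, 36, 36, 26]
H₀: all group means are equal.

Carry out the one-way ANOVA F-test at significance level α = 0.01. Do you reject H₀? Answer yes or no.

reject H₀: yes

Group means [33.20, 40.25, 40.55, 30.00], grand mean 36.571
SSB = Σnᵢ(x̄ᵢ−x̄)² = 654.744; SSW = ΣΣ(x−x̄ᵢ)² = 631.827
MSB = 654.744/3 = 218.2481; MSW = 631.827/31 = 20.3815
F = MSB/MSW = 10.7081
df = (3, 31)
p-value (upper-tail) = 0.00005
At α=0.01: p < α → reject H₀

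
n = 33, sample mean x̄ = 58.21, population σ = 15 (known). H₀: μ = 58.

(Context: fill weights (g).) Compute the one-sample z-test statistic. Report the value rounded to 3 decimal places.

test statistic = 0.080

SE = σ/√n = 15/√33 = 2.6112
z = (x̄−μ₀)/SE = (58.21−58)/2.6112 = 0.0804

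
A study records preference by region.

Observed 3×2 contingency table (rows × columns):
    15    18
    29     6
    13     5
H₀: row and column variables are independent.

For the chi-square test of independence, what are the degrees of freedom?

df = (r−1)(c−1) = (3−1)·(2−1) = 2

degrees of freedom = 2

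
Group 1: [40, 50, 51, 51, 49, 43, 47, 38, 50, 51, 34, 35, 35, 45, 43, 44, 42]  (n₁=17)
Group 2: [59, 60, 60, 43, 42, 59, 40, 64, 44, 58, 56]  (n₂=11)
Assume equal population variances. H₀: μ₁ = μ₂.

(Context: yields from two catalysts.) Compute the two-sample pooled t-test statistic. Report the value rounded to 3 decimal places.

x̄₁=44.000, s₁=5.990, n₁=17
x̄₂=53.182, s₂=8.920, n₂=11
s_p² = [16·5.990² + 10·8.920²]/26 = 52.6783
SE = √(s_p²·(1/17+1/11)) = 2.8085
t = (44.000−53.182)/2.8085 = -3.2693
df = 26

test statistic = -3.269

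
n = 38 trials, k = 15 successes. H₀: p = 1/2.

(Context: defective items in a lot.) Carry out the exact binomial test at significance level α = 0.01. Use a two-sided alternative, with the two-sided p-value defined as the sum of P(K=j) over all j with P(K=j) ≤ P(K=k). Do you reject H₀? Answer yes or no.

reject H₀: no

Exact binomial: n=38, k=15, p₀=1/2=0.5000
P(X=j) = C(n,j)·p₀^j·(1−p₀)^(n−j); p = Σ P(X=j) over j with P(X=j) ≤ P(X=15)
p-value (two-sided) = 0.25588
At α=0.01: p ≥ α → fail to reject H₀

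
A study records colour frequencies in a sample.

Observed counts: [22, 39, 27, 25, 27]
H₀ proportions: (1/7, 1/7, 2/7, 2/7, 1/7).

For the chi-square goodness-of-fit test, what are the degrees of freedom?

df = k − 1 = 5 − 1 = 4

degrees of freedom = 4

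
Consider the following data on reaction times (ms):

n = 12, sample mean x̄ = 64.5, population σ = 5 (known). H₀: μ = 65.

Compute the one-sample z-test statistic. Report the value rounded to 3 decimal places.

test statistic = -0.346

SE = σ/√n = 5/√12 = 1.4434
z = (x̄−μ₀)/SE = (64.5−65)/1.4434 = -0.3464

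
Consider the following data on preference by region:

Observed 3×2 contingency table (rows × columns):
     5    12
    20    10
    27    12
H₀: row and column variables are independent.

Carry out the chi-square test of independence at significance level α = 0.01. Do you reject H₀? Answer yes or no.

reject H₀: no

Row totals [17, 30, 39], col totals [52, 34], n=86
χ² = (5−10.28)²/10.28 + (12−6.72)²/6.72 + (20−18.14)²/18.14 + (10−11.86)²/11.86 + (27−23.58)²/23.58 + (12−15.42)²/15.42 = 8.5940
df = 2
p-value (upper-tail) = 0.01361
At α=0.01: p ≥ α → fail to reject H₀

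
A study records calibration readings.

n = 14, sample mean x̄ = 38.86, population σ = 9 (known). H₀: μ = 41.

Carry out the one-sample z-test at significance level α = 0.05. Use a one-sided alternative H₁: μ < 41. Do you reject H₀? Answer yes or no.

SE = σ/√n = 9/√14 = 2.4054
z = (x̄−μ₀)/SE = (38.86−41)/2.4054 = -0.8897
p-value (one-sided, H₁ less) = 0.18682
At α=0.05: p ≥ α → fail to reject H₀

reject H₀: no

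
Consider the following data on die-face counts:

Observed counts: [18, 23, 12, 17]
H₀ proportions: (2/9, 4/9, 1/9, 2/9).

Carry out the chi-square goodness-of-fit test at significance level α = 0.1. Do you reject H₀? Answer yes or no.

n = 70; E_i = n·p_i = [15.56, 31.11, 7.78, 15.56]
χ² = (18−15.56)²/15.56 + (23−31.11)²/31.11 + (12−7.78)²/7.78 + (17−15.56)²/15.56 = 4.9250
df = 3
p-value (upper-tail) = 0.17737
At α=0.1: p ≥ α → fail to reject H₀

reject H₀: no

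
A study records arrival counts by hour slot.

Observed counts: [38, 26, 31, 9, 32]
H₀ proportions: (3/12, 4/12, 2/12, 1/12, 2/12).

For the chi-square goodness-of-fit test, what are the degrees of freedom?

degrees of freedom = 4

df = k − 1 = 5 − 1 = 4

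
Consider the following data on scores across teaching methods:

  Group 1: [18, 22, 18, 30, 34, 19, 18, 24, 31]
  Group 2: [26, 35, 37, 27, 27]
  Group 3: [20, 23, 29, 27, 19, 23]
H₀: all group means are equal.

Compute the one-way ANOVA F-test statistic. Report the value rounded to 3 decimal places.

Group means [23.78, 30.40, 23.50], grand mean 25.350
SSB = Σnᵢ(x̄ᵢ−x̄)² = 170.294; SSW = ΣΣ(x−x̄ᵢ)² = 504.256
MSB = 170.294/2 = 85.1472; MSW = 504.256/17 = 29.6621
F = MSB/MSW = 2.8706
df = (2, 17)

test statistic = 2.871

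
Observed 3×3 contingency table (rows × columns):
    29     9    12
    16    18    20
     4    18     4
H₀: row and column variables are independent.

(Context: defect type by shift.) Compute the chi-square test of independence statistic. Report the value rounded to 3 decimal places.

test statistic = 26.219

Row totals [50, 54, 26], col totals [49, 45, 36], n=130
χ² = (29−18.85)²/18.85 + (9−17.31)²/17.31 + (12−13.85)²/13.85 + (16−20.35)²/20.35 + (18−18.69)²/18.69 + (20−14.95)²/14.95 + (4−9.80)²/9.80 + (18−9.00)²/9.00 + (4−7.20)²/7.20 = 26.2191
df = 4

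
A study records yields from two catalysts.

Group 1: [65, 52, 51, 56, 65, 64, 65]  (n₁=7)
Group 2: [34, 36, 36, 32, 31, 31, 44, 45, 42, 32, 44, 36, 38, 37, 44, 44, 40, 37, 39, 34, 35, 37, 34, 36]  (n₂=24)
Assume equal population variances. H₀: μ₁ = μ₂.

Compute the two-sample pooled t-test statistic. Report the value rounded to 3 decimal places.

test statistic = 10.541

x̄₁=59.714, s₁=6.473, n₁=7
x̄₂=37.417, s₂=4.432, n₂=24
s_p² = [6·6.473² + 23·4.432²]/29 = 24.2504
SE = √(s_p²·(1/7+1/24)) = 2.1154
t = (59.714−37.417)/2.1154 = 10.5408
df = 29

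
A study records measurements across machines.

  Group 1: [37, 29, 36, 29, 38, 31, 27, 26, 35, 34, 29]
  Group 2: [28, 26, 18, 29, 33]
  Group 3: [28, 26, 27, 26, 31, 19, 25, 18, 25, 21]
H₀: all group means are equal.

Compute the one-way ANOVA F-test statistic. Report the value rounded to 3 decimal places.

test statistic = 7.390

Group means [31.91, 26.80, 24.60], grand mean 28.115
SSB = Σnᵢ(x̄ᵢ−x̄)² = 290.545; SSW = ΣΣ(x−x̄ᵢ)² = 452.109
MSB = 290.545/2 = 145.2724; MSW = 452.109/23 = 19.6569
F = MSB/MSW = 7.3904
df = (2, 23)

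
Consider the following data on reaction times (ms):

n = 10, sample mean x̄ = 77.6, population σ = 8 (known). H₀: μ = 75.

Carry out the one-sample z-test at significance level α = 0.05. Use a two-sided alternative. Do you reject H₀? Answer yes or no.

reject H₀: no

SE = σ/√n = 8/√10 = 2.5298
z = (x̄−μ₀)/SE = (77.6−75)/2.5298 = 1.0277
p-value (two-sided) = 0.30407
At α=0.05: p ≥ α → fail to reject H₀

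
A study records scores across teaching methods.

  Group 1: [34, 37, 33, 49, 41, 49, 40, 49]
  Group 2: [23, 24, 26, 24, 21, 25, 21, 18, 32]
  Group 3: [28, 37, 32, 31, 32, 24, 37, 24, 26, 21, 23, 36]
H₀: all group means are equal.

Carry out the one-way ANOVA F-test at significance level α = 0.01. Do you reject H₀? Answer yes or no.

reject H₀: yes

Group means [41.50, 23.78, 29.25], grand mean 30.931
SSB = Σnᵢ(x̄ᵢ−x̄)² = 1388.057; SSW = ΣΣ(x−x̄ᵢ)² = 801.806
MSB = 1388.057/2 = 694.0283; MSW = 801.806/26 = 30.8387
F = MSB/MSW = 22.5051
df = (2, 26)
p-value (upper-tail) = 0.00000
At α=0.01: p < α → reject H₀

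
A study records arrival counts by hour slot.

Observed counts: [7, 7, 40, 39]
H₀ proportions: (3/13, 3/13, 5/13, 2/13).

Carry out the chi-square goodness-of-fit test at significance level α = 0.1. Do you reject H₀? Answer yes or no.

n = 93; E_i = n·p_i = [21.46, 21.46, 35.77, 14.31]
χ² = (7−21.46)²/21.46 + (7−21.46)²/21.46 + (40−35.77)²/35.77 + (39−14.31)²/14.31 = 62.6039
df = 3
p-value (upper-tail) = 0.00000
At α=0.1: p < α → reject H₀

reject H₀: yes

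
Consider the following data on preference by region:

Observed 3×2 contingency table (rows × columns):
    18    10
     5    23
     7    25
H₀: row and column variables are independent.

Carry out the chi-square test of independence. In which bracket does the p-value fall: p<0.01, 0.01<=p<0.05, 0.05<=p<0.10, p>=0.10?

p-value bracket: p<0.01

Row totals [28, 28, 32], col totals [30, 58], n=88
χ² = (18−9.55)²/9.55 + (10−18.45)²/18.45 + (5−9.55)²/9.55 + (23−18.45)²/18.45 + (7−10.91)²/10.91 + (25−21.09)²/21.09 = 16.7709
df = 2
p-value (upper-tail) = 0.00023
→ bracket: p<0.01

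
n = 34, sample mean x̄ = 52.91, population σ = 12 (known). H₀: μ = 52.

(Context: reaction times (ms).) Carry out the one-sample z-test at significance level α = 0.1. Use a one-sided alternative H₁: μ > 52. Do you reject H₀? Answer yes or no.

reject H₀: no

SE = σ/√n = 12/√34 = 2.0580
z = (x̄−μ₀)/SE = (52.91−52)/2.0580 = 0.4422
p-value (one-sided, H₁ greater) = 0.32918
At α=0.1: p ≥ α → fail to reject H₀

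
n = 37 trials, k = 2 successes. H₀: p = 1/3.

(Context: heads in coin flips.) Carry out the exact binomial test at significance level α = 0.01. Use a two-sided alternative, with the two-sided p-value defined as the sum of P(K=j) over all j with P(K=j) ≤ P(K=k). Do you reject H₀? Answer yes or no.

reject H₀: yes

Exact binomial: n=37, k=2, p₀=1/3=0.3333
P(X=j) = C(n,j)·p₀^j·(1−p₀)^(n−j); p = Σ P(X=j) over j with P(X=j) ≤ P(X=2)
p-value (two-sided) = 0.00008
At α=0.01: p < α → reject H₀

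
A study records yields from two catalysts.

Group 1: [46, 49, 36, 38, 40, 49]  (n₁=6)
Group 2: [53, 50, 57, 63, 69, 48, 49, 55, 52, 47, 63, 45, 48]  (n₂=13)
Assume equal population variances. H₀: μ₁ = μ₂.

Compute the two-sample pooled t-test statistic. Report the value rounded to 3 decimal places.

x̄₁=43.000, s₁=5.727, n₁=6
x̄₂=53.769, s₂=7.328, n₂=13
s_p² = [5·5.727² + 12·7.328²]/17 = 47.5475
SE = √(s_p²·(1/6+1/13)) = 3.4032
t = (43.000−53.769)/3.4032 = -3.1644
df = 17

test statistic = -3.164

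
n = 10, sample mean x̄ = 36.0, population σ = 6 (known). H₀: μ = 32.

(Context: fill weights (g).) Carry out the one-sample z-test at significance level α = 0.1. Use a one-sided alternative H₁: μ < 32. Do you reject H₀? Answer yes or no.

SE = σ/√n = 6/√10 = 1.8974
z = (x̄−μ₀)/SE = (36.0−32)/1.8974 = 2.1082
p-value (one-sided, H₁ less) = 0.98249
At α=0.1: p ≥ α → fail to reject H₀

reject H₀: no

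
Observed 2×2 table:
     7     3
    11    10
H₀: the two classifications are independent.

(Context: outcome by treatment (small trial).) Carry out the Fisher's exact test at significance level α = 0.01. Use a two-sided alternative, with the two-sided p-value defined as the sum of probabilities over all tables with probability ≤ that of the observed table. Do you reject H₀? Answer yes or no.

reject H₀: no

Margins: r₁=10, r₂=21, c₁=18, c₂=13, n=31
p_obs = C(10,7)·C(21,11)/C(31,18); sum pmf over tables with pmf ≤ p_obs
p-value (two-sided) = 0.45211
At α=0.01: p ≥ α → fail to reject H₀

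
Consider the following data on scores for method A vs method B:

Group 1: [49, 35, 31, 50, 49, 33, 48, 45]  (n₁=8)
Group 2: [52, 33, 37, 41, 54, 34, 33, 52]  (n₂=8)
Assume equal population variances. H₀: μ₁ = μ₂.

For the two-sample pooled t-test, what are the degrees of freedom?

df = n₁ + n₂ − 2 = 8 + 8 − 2 = 14

degrees of freedom = 14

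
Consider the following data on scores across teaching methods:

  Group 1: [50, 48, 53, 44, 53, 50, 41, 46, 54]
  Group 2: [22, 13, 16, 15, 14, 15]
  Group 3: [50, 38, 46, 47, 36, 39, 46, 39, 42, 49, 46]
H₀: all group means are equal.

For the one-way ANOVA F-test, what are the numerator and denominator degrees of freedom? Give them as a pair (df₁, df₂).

degrees of freedom = [2, 23]

k = 3 groups, N = 26 total
df = (k−1, N−k) = (3−1, 26−3) = (2, 23)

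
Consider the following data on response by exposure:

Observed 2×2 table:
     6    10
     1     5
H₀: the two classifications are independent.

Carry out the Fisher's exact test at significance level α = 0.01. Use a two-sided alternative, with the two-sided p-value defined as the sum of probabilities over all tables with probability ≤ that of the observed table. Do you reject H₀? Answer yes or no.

Margins: r₁=16, r₂=6, c₁=7, c₂=15, n=22
p_obs = C(16,6)·C(6,1)/C(22,7); sum pmf over tables with pmf ≤ p_obs
p-value (two-sided) = 0.61582
At α=0.01: p ≥ α → fail to reject H₀

reject H₀: no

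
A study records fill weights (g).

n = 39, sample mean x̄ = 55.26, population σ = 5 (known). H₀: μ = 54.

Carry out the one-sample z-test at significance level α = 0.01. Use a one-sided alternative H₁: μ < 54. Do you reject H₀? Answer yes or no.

SE = σ/√n = 5/√39 = 0.8006
z = (x̄−μ₀)/SE = (55.26−54)/0.8006 = 1.5737
p-value (one-sided, H₁ less) = 0.94223
At α=0.01: p ≥ α → fail to reject H₀

reject H₀: no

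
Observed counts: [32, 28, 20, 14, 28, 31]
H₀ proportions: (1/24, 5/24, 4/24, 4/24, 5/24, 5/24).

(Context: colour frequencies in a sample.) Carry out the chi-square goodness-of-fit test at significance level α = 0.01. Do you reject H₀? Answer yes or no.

reject H₀: yes

n = 153; E_i = n·p_i = [6.38, 31.88, 25.50, 25.50, 31.88, 31.88]
χ² = (32−6.38)²/6.38 + (28−31.88)²/31.88 + (20−25.50)²/25.50 + (14−25.50)²/25.50 + (28−31.88)²/31.88 + (31−31.88)²/31.88 = 110.3412
df = 5
p-value (upper-tail) = 0.00000
At α=0.01: p < α → reject H₀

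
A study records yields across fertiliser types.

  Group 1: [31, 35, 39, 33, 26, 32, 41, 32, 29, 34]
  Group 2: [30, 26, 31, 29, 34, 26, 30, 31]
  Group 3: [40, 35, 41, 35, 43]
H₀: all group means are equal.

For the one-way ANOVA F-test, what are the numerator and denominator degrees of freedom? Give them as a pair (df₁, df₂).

k = 3 groups, N = 23 total
df = (k−1, N−k) = (3−1, 23−3) = (2, 20)

degrees of freedom = [2, 20]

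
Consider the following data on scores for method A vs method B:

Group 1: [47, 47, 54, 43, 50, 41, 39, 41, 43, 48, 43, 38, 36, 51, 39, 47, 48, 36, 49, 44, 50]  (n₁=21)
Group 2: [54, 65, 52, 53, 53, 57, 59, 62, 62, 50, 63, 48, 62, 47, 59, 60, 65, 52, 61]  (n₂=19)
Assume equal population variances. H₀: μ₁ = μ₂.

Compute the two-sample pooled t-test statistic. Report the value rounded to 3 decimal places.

x̄₁=44.476, s₁=5.173, n₁=21
x̄₂=57.053, s₂=5.739, n₂=19
s_p² = [20·5.173² + 18·5.739²]/38 = 29.6891
SE = √(s_p²·(1/21+1/19)) = 1.7252
t = (44.476−57.053)/1.7252 = -7.2898
df = 38

test statistic = -7.290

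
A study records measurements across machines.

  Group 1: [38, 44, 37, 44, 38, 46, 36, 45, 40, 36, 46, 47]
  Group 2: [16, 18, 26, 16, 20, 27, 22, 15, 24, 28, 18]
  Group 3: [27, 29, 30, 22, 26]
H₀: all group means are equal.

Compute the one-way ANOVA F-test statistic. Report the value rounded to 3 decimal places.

Group means [41.42, 20.91, 26.80], grand mean 30.750
SSB = Σnᵢ(x̄ᵢ−x̄)² = 2508.624; SSW = ΣΣ(x−x̄ᵢ)² = 466.626
MSB = 2508.624/2 = 1254.3121; MSW = 466.626/25 = 18.6650
F = MSB/MSW = 67.2012
df = (2, 25)

test statistic = 67.201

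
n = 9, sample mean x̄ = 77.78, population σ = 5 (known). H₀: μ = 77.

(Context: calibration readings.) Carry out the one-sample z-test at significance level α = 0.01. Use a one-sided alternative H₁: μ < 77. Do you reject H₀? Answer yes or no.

SE = σ/√n = 5/√9 = 1.6667
z = (x̄−μ₀)/SE = (77.78−77)/1.6667 = 0.4680
p-value (one-sided, H₁ less) = 0.68011
At α=0.01: p ≥ α → fail to reject H₀

reject H₀: no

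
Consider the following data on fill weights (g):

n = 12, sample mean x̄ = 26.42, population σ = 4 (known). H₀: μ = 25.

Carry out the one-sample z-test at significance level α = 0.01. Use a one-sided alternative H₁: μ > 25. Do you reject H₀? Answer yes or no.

SE = σ/√n = 4/√12 = 1.1547
z = (x̄−μ₀)/SE = (26.42−25)/1.1547 = 1.2298
p-value (one-sided, H₁ greater) = 0.10939
At α=0.01: p ≥ α → fail to reject H₀

reject H₀: no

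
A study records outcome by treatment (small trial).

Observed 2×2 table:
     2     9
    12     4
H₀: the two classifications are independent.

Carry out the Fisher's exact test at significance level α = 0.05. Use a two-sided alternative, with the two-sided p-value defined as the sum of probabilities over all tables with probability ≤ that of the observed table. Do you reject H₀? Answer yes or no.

reject H₀: yes

Margins: r₁=11, r₂=16, c₁=14, c₂=13, n=27
p_obs = C(11,2)·C(16,12)/C(27,14); sum pmf over tables with pmf ≤ p_obs
p-value (two-sided) = 0.00633
At α=0.05: p < α → reject H₀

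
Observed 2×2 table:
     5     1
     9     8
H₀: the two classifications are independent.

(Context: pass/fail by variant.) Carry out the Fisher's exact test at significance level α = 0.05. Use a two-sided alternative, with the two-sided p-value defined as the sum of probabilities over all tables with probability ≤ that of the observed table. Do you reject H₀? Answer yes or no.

Margins: r₁=6, r₂=17, c₁=14, c₂=9, n=23
p_obs = C(6,5)·C(17,9)/C(23,14); sum pmf over tables with pmf ≤ p_obs
p-value (two-sided) = 0.34013
At α=0.05: p ≥ α → fail to reject H₀

reject H₀: no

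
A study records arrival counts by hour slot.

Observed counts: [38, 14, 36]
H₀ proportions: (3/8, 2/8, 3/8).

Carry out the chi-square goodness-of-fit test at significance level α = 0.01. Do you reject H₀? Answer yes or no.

n = 88; E_i = n·p_i = [33.00, 22.00, 33.00]
χ² = (38−33.00)²/33.00 + (14−22.00)²/22.00 + (36−33.00)²/33.00 = 3.9394
df = 2
p-value (upper-tail) = 0.13950
At α=0.01: p ≥ α → fail to reject H₀

reject H₀: no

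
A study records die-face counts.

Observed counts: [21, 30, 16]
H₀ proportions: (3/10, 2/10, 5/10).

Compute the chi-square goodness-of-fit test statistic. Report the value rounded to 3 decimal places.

test statistic = 29.746

n = 67; E_i = n·p_i = [20.10, 13.40, 33.50]
χ² = (21−20.10)²/20.10 + (30−13.40)²/13.40 + (16−33.50)²/33.50 = 29.7463
df = 2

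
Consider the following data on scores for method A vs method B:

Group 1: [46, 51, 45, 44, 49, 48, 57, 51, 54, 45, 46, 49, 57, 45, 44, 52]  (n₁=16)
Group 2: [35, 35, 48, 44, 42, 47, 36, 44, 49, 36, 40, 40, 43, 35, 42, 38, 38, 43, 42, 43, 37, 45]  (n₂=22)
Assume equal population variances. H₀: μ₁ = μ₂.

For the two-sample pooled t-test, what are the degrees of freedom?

df = n₁ + n₂ − 2 = 16 + 22 − 2 = 36

degrees of freedom = 36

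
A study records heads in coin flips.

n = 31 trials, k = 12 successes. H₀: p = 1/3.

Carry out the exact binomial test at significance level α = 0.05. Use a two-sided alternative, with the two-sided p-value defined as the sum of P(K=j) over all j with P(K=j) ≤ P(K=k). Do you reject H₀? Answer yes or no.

reject H₀: no

Exact binomial: n=31, k=12, p₀=1/3=0.3333
P(X=j) = C(n,j)·p₀^j·(1−p₀)^(n−j); p = Σ P(X=j) over j with P(X=j) ≤ P(X=12)
p-value (two-sided) = 0.56878
At α=0.05: p ≥ α → fail to reject H₀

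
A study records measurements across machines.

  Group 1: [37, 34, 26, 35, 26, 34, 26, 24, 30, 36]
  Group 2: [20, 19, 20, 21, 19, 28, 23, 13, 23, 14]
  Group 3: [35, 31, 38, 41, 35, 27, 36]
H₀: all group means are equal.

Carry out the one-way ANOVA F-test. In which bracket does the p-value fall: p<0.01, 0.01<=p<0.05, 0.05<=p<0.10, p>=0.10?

Group means [30.80, 20.00, 34.71], grand mean 27.815
SSB = Σnᵢ(x̄ᵢ−x̄)² = 1033.046; SSW = ΣΣ(x−x̄ᵢ)² = 515.029
MSB = 1033.046/2 = 516.5228; MSW = 515.029/24 = 21.4595
F = MSB/MSW = 24.0696
df = (2, 24)
p-value (upper-tail) = 0.00000
→ bracket: p<0.01

p-value bracket: p<0.01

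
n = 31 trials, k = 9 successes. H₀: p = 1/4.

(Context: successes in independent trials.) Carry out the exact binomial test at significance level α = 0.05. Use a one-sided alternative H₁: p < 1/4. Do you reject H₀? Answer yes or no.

reject H₀: no

Exact binomial: n=31, k=9, p₀=1/4=0.2500
P(X≤9) from Σ C(n,i)·p₀^i·(1−p₀)^(n−i)
p-value (one-sided, H₁ less) = 0.77095
At α=0.05: p ≥ α → fail to reject H₀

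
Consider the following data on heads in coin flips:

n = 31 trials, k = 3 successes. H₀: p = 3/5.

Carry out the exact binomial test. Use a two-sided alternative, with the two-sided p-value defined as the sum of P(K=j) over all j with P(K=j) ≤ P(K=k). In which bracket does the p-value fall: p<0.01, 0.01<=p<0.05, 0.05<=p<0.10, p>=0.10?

Exact binomial: n=31, k=3, p₀=3/5=0.6000
P(X=j) = C(n,j)·p₀^j·(1−p₀)^(n−j); p = Σ P(X=j) over j with P(X=j) ≤ P(X=3)
p-value (two-sided) = 0.00000
→ bracket: p<0.01

p-value bracket: p<0.01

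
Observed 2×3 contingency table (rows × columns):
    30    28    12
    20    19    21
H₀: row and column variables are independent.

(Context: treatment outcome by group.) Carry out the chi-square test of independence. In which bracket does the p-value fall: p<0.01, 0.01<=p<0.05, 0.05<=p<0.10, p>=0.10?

p-value bracket: 0.05<=p<0.10

Row totals [70, 60], col totals [50, 47, 33], n=130
χ² = (30−26.92)²/26.92 + (28−25.31)²/25.31 + (12−17.77)²/17.77 + (20−23.08)²/23.08 + (19−21.69)²/21.69 + (21−15.23)²/15.23 = 5.4409
df = 2
p-value (upper-tail) = 0.06584
→ bracket: 0.05<=p<0.10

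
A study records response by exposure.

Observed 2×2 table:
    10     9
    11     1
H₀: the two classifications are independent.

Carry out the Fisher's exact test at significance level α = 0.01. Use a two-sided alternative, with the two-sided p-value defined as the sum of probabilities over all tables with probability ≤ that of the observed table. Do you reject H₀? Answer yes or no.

reject H₀: no

Margins: r₁=19, r₂=12, c₁=21, c₂=10, n=31
p_obs = C(19,10)·C(12,11)/C(31,21); sum pmf over tables with pmf ≤ p_obs
p-value (two-sided) = 0.04638
At α=0.01: p ≥ α → fail to reject H₀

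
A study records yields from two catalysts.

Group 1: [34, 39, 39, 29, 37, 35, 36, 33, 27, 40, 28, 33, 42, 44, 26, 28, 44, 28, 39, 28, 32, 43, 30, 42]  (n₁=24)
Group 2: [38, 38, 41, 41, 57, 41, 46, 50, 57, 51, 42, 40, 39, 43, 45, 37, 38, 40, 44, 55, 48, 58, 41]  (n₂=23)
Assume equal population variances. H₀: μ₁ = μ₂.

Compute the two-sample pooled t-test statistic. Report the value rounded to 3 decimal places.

x̄₁=34.833, s₁=5.976, n₁=24
x̄₂=44.783, s₂=6.748, n₂=23
s_p² = [23·5.976² + 22·6.748²]/45 = 40.5166
SE = √(s_p²·(1/24+1/23)) = 1.8574
t = (34.833−44.783)/1.8574 = -5.3567
df = 45

test statistic = -5.357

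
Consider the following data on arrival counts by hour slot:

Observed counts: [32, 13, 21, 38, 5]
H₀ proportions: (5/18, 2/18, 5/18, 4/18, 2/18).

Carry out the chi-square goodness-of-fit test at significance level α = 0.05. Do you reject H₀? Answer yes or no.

n = 109; E_i = n·p_i = [30.28, 12.11, 30.28, 24.22, 12.11]
χ² = (32−30.28)²/30.28 + (13−12.11)²/12.11 + (21−30.28)²/30.28 + (38−24.22)²/24.22 + (5−12.11)²/12.11 = 15.0183
df = 4
p-value (upper-tail) = 0.00466
At α=0.05: p < α → reject H₀

reject H₀: yes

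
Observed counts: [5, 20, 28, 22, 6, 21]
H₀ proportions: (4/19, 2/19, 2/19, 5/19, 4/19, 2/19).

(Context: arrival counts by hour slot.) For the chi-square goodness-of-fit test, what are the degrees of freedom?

degrees of freedom = 5

df = k − 1 = 6 − 1 = 5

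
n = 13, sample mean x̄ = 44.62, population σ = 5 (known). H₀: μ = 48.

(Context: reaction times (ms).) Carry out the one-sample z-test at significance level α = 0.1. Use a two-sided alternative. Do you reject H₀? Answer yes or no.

SE = σ/√n = 5/√13 = 1.3868
z = (x̄−μ₀)/SE = (44.62−48)/1.3868 = -2.4374
p-value (two-sided) = 0.01480
At α=0.1: p < α → reject H₀

reject H₀: yes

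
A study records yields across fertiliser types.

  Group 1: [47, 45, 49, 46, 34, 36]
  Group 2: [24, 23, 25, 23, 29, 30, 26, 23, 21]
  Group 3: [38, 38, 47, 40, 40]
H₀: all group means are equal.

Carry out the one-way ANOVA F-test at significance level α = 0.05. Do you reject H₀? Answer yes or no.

reject H₀: yes

Group means [42.83, 24.89, 40.60], grand mean 34.200
SSB = Σnᵢ(x̄ᵢ−x̄)² = 1432.278; SSW = ΣΣ(x−x̄ᵢ)² = 320.922
MSB = 1432.278/2 = 716.1389; MSW = 320.922/17 = 18.8778
F = MSB/MSW = 37.9356
df = (2, 17)
p-value (upper-tail) = 0.00000
At α=0.05: p < α → reject H₀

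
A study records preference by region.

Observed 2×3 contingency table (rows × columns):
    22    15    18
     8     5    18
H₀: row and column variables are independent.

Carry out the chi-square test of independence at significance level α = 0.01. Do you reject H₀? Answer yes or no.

reject H₀: no

Row totals [55, 31], col totals [30, 20, 36], n=86
χ² = (22−19.19)²/19.19 + (15−12.79)²/12.79 + (18−23.02)²/23.02 + (8−10.81)²/10.81 + (5−7.21)²/7.21 + (18−12.98)²/12.98 = 5.2441
df = 2
p-value (upper-tail) = 0.07265
At α=0.01: p ≥ α → fail to reject H₀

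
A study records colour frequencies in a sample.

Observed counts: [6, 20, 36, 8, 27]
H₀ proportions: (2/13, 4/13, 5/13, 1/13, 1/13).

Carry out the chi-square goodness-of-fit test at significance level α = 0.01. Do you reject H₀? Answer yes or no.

reject H₀: yes

n = 97; E_i = n·p_i = [14.92, 29.85, 37.31, 7.46, 7.46]
χ² = (6−14.92)²/14.92 + (20−29.85)²/29.85 + (36−37.31)²/37.31 + (8−7.46)²/7.46 + (27−7.46)²/7.46 = 59.8309
df = 4
p-value (upper-tail) = 0.00000
At α=0.01: p < α → reject H₀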